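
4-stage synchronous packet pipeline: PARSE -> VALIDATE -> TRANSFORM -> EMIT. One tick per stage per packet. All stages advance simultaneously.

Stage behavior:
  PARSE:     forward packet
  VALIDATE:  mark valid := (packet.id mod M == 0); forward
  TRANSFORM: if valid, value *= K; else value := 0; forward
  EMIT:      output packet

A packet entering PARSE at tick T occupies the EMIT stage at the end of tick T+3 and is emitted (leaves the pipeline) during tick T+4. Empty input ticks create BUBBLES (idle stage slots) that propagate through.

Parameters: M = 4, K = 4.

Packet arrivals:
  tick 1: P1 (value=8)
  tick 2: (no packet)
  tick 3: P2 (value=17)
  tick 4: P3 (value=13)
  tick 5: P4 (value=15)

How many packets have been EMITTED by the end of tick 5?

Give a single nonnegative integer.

Answer: 1

Derivation:
Tick 1: [PARSE:P1(v=8,ok=F), VALIDATE:-, TRANSFORM:-, EMIT:-] out:-; in:P1
Tick 2: [PARSE:-, VALIDATE:P1(v=8,ok=F), TRANSFORM:-, EMIT:-] out:-; in:-
Tick 3: [PARSE:P2(v=17,ok=F), VALIDATE:-, TRANSFORM:P1(v=0,ok=F), EMIT:-] out:-; in:P2
Tick 4: [PARSE:P3(v=13,ok=F), VALIDATE:P2(v=17,ok=F), TRANSFORM:-, EMIT:P1(v=0,ok=F)] out:-; in:P3
Tick 5: [PARSE:P4(v=15,ok=F), VALIDATE:P3(v=13,ok=F), TRANSFORM:P2(v=0,ok=F), EMIT:-] out:P1(v=0); in:P4
Emitted by tick 5: ['P1']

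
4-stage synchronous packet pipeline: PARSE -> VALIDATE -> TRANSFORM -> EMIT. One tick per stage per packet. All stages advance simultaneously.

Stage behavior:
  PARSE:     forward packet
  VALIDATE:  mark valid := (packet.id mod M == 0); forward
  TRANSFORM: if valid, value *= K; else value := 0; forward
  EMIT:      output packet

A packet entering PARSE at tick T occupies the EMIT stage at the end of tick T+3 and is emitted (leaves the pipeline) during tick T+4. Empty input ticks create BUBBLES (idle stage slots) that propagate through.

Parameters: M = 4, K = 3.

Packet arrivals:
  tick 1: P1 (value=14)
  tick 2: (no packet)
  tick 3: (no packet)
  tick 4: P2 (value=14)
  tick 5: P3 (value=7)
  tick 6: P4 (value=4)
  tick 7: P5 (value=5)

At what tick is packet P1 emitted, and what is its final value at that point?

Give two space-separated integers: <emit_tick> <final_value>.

Answer: 5 0

Derivation:
Tick 1: [PARSE:P1(v=14,ok=F), VALIDATE:-, TRANSFORM:-, EMIT:-] out:-; in:P1
Tick 2: [PARSE:-, VALIDATE:P1(v=14,ok=F), TRANSFORM:-, EMIT:-] out:-; in:-
Tick 3: [PARSE:-, VALIDATE:-, TRANSFORM:P1(v=0,ok=F), EMIT:-] out:-; in:-
Tick 4: [PARSE:P2(v=14,ok=F), VALIDATE:-, TRANSFORM:-, EMIT:P1(v=0,ok=F)] out:-; in:P2
Tick 5: [PARSE:P3(v=7,ok=F), VALIDATE:P2(v=14,ok=F), TRANSFORM:-, EMIT:-] out:P1(v=0); in:P3
Tick 6: [PARSE:P4(v=4,ok=F), VALIDATE:P3(v=7,ok=F), TRANSFORM:P2(v=0,ok=F), EMIT:-] out:-; in:P4
Tick 7: [PARSE:P5(v=5,ok=F), VALIDATE:P4(v=4,ok=T), TRANSFORM:P3(v=0,ok=F), EMIT:P2(v=0,ok=F)] out:-; in:P5
Tick 8: [PARSE:-, VALIDATE:P5(v=5,ok=F), TRANSFORM:P4(v=12,ok=T), EMIT:P3(v=0,ok=F)] out:P2(v=0); in:-
Tick 9: [PARSE:-, VALIDATE:-, TRANSFORM:P5(v=0,ok=F), EMIT:P4(v=12,ok=T)] out:P3(v=0); in:-
Tick 10: [PARSE:-, VALIDATE:-, TRANSFORM:-, EMIT:P5(v=0,ok=F)] out:P4(v=12); in:-
Tick 11: [PARSE:-, VALIDATE:-, TRANSFORM:-, EMIT:-] out:P5(v=0); in:-
P1: arrives tick 1, valid=False (id=1, id%4=1), emit tick 5, final value 0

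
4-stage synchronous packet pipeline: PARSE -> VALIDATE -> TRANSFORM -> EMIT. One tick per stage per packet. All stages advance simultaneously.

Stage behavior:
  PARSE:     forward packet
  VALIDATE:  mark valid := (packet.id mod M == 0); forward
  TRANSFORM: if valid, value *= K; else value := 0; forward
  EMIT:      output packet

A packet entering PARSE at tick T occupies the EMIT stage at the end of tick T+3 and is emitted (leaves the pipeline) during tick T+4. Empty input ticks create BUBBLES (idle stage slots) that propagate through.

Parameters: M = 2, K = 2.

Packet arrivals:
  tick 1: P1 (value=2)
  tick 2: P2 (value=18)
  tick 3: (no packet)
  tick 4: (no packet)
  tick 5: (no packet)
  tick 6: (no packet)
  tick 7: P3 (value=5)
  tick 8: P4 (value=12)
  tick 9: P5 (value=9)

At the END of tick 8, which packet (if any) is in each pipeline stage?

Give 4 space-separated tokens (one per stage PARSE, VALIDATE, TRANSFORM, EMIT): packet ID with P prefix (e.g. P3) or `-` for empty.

Tick 1: [PARSE:P1(v=2,ok=F), VALIDATE:-, TRANSFORM:-, EMIT:-] out:-; in:P1
Tick 2: [PARSE:P2(v=18,ok=F), VALIDATE:P1(v=2,ok=F), TRANSFORM:-, EMIT:-] out:-; in:P2
Tick 3: [PARSE:-, VALIDATE:P2(v=18,ok=T), TRANSFORM:P1(v=0,ok=F), EMIT:-] out:-; in:-
Tick 4: [PARSE:-, VALIDATE:-, TRANSFORM:P2(v=36,ok=T), EMIT:P1(v=0,ok=F)] out:-; in:-
Tick 5: [PARSE:-, VALIDATE:-, TRANSFORM:-, EMIT:P2(v=36,ok=T)] out:P1(v=0); in:-
Tick 6: [PARSE:-, VALIDATE:-, TRANSFORM:-, EMIT:-] out:P2(v=36); in:-
Tick 7: [PARSE:P3(v=5,ok=F), VALIDATE:-, TRANSFORM:-, EMIT:-] out:-; in:P3
Tick 8: [PARSE:P4(v=12,ok=F), VALIDATE:P3(v=5,ok=F), TRANSFORM:-, EMIT:-] out:-; in:P4
At end of tick 8: ['P4', 'P3', '-', '-']

Answer: P4 P3 - -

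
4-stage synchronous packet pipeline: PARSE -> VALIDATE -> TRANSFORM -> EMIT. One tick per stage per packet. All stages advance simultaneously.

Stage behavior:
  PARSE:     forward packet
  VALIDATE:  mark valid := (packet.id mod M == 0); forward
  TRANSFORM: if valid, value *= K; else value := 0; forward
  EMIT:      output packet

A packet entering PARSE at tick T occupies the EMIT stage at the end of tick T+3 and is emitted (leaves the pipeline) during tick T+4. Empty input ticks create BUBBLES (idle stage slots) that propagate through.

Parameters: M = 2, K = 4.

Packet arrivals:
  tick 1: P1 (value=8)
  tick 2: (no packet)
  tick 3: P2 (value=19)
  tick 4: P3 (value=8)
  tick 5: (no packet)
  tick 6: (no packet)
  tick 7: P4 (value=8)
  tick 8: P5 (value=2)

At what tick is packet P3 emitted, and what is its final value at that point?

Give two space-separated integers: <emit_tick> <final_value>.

Tick 1: [PARSE:P1(v=8,ok=F), VALIDATE:-, TRANSFORM:-, EMIT:-] out:-; in:P1
Tick 2: [PARSE:-, VALIDATE:P1(v=8,ok=F), TRANSFORM:-, EMIT:-] out:-; in:-
Tick 3: [PARSE:P2(v=19,ok=F), VALIDATE:-, TRANSFORM:P1(v=0,ok=F), EMIT:-] out:-; in:P2
Tick 4: [PARSE:P3(v=8,ok=F), VALIDATE:P2(v=19,ok=T), TRANSFORM:-, EMIT:P1(v=0,ok=F)] out:-; in:P3
Tick 5: [PARSE:-, VALIDATE:P3(v=8,ok=F), TRANSFORM:P2(v=76,ok=T), EMIT:-] out:P1(v=0); in:-
Tick 6: [PARSE:-, VALIDATE:-, TRANSFORM:P3(v=0,ok=F), EMIT:P2(v=76,ok=T)] out:-; in:-
Tick 7: [PARSE:P4(v=8,ok=F), VALIDATE:-, TRANSFORM:-, EMIT:P3(v=0,ok=F)] out:P2(v=76); in:P4
Tick 8: [PARSE:P5(v=2,ok=F), VALIDATE:P4(v=8,ok=T), TRANSFORM:-, EMIT:-] out:P3(v=0); in:P5
Tick 9: [PARSE:-, VALIDATE:P5(v=2,ok=F), TRANSFORM:P4(v=32,ok=T), EMIT:-] out:-; in:-
Tick 10: [PARSE:-, VALIDATE:-, TRANSFORM:P5(v=0,ok=F), EMIT:P4(v=32,ok=T)] out:-; in:-
Tick 11: [PARSE:-, VALIDATE:-, TRANSFORM:-, EMIT:P5(v=0,ok=F)] out:P4(v=32); in:-
Tick 12: [PARSE:-, VALIDATE:-, TRANSFORM:-, EMIT:-] out:P5(v=0); in:-
P3: arrives tick 4, valid=False (id=3, id%2=1), emit tick 8, final value 0

Answer: 8 0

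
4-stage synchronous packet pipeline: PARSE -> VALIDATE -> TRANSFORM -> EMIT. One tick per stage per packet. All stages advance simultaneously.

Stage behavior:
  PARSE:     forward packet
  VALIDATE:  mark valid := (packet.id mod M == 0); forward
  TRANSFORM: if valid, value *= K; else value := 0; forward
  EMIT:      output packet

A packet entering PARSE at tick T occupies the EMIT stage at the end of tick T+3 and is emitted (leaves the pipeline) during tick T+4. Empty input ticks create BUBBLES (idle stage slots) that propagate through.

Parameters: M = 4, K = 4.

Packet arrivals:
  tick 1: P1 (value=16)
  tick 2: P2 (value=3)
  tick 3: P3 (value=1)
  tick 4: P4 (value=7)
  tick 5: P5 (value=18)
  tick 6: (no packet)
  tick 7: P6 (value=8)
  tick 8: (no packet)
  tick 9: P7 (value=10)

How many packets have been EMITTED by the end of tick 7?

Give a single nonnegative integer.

Tick 1: [PARSE:P1(v=16,ok=F), VALIDATE:-, TRANSFORM:-, EMIT:-] out:-; in:P1
Tick 2: [PARSE:P2(v=3,ok=F), VALIDATE:P1(v=16,ok=F), TRANSFORM:-, EMIT:-] out:-; in:P2
Tick 3: [PARSE:P3(v=1,ok=F), VALIDATE:P2(v=3,ok=F), TRANSFORM:P1(v=0,ok=F), EMIT:-] out:-; in:P3
Tick 4: [PARSE:P4(v=7,ok=F), VALIDATE:P3(v=1,ok=F), TRANSFORM:P2(v=0,ok=F), EMIT:P1(v=0,ok=F)] out:-; in:P4
Tick 5: [PARSE:P5(v=18,ok=F), VALIDATE:P4(v=7,ok=T), TRANSFORM:P3(v=0,ok=F), EMIT:P2(v=0,ok=F)] out:P1(v=0); in:P5
Tick 6: [PARSE:-, VALIDATE:P5(v=18,ok=F), TRANSFORM:P4(v=28,ok=T), EMIT:P3(v=0,ok=F)] out:P2(v=0); in:-
Tick 7: [PARSE:P6(v=8,ok=F), VALIDATE:-, TRANSFORM:P5(v=0,ok=F), EMIT:P4(v=28,ok=T)] out:P3(v=0); in:P6
Emitted by tick 7: ['P1', 'P2', 'P3']

Answer: 3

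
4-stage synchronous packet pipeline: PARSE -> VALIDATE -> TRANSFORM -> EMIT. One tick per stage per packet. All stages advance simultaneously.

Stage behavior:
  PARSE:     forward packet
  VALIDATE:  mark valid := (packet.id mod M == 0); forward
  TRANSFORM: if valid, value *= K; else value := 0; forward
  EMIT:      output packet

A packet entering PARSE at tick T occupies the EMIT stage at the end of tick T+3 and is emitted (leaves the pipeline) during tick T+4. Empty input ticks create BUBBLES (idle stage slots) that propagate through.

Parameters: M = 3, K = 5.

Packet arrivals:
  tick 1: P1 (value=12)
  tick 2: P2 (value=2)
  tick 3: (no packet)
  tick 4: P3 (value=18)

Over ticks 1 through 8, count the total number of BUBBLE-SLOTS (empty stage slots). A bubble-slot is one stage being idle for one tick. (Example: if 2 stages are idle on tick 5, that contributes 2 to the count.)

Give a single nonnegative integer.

Answer: 20

Derivation:
Tick 1: [PARSE:P1(v=12,ok=F), VALIDATE:-, TRANSFORM:-, EMIT:-] out:-; bubbles=3
Tick 2: [PARSE:P2(v=2,ok=F), VALIDATE:P1(v=12,ok=F), TRANSFORM:-, EMIT:-] out:-; bubbles=2
Tick 3: [PARSE:-, VALIDATE:P2(v=2,ok=F), TRANSFORM:P1(v=0,ok=F), EMIT:-] out:-; bubbles=2
Tick 4: [PARSE:P3(v=18,ok=F), VALIDATE:-, TRANSFORM:P2(v=0,ok=F), EMIT:P1(v=0,ok=F)] out:-; bubbles=1
Tick 5: [PARSE:-, VALIDATE:P3(v=18,ok=T), TRANSFORM:-, EMIT:P2(v=0,ok=F)] out:P1(v=0); bubbles=2
Tick 6: [PARSE:-, VALIDATE:-, TRANSFORM:P3(v=90,ok=T), EMIT:-] out:P2(v=0); bubbles=3
Tick 7: [PARSE:-, VALIDATE:-, TRANSFORM:-, EMIT:P3(v=90,ok=T)] out:-; bubbles=3
Tick 8: [PARSE:-, VALIDATE:-, TRANSFORM:-, EMIT:-] out:P3(v=90); bubbles=4
Total bubble-slots: 20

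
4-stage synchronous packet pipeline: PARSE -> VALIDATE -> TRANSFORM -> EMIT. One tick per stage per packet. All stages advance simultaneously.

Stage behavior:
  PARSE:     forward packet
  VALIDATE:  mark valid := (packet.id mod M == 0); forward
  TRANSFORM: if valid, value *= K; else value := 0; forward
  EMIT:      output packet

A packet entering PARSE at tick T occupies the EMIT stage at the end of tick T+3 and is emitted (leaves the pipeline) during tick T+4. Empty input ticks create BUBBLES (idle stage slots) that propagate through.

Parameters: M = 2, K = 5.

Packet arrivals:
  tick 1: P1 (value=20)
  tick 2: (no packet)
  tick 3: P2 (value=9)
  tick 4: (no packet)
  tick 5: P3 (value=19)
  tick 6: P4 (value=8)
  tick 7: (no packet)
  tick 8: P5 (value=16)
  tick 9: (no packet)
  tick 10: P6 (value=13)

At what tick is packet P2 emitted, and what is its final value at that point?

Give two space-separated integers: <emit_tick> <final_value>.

Tick 1: [PARSE:P1(v=20,ok=F), VALIDATE:-, TRANSFORM:-, EMIT:-] out:-; in:P1
Tick 2: [PARSE:-, VALIDATE:P1(v=20,ok=F), TRANSFORM:-, EMIT:-] out:-; in:-
Tick 3: [PARSE:P2(v=9,ok=F), VALIDATE:-, TRANSFORM:P1(v=0,ok=F), EMIT:-] out:-; in:P2
Tick 4: [PARSE:-, VALIDATE:P2(v=9,ok=T), TRANSFORM:-, EMIT:P1(v=0,ok=F)] out:-; in:-
Tick 5: [PARSE:P3(v=19,ok=F), VALIDATE:-, TRANSFORM:P2(v=45,ok=T), EMIT:-] out:P1(v=0); in:P3
Tick 6: [PARSE:P4(v=8,ok=F), VALIDATE:P3(v=19,ok=F), TRANSFORM:-, EMIT:P2(v=45,ok=T)] out:-; in:P4
Tick 7: [PARSE:-, VALIDATE:P4(v=8,ok=T), TRANSFORM:P3(v=0,ok=F), EMIT:-] out:P2(v=45); in:-
Tick 8: [PARSE:P5(v=16,ok=F), VALIDATE:-, TRANSFORM:P4(v=40,ok=T), EMIT:P3(v=0,ok=F)] out:-; in:P5
Tick 9: [PARSE:-, VALIDATE:P5(v=16,ok=F), TRANSFORM:-, EMIT:P4(v=40,ok=T)] out:P3(v=0); in:-
Tick 10: [PARSE:P6(v=13,ok=F), VALIDATE:-, TRANSFORM:P5(v=0,ok=F), EMIT:-] out:P4(v=40); in:P6
Tick 11: [PARSE:-, VALIDATE:P6(v=13,ok=T), TRANSFORM:-, EMIT:P5(v=0,ok=F)] out:-; in:-
Tick 12: [PARSE:-, VALIDATE:-, TRANSFORM:P6(v=65,ok=T), EMIT:-] out:P5(v=0); in:-
Tick 13: [PARSE:-, VALIDATE:-, TRANSFORM:-, EMIT:P6(v=65,ok=T)] out:-; in:-
Tick 14: [PARSE:-, VALIDATE:-, TRANSFORM:-, EMIT:-] out:P6(v=65); in:-
P2: arrives tick 3, valid=True (id=2, id%2=0), emit tick 7, final value 45

Answer: 7 45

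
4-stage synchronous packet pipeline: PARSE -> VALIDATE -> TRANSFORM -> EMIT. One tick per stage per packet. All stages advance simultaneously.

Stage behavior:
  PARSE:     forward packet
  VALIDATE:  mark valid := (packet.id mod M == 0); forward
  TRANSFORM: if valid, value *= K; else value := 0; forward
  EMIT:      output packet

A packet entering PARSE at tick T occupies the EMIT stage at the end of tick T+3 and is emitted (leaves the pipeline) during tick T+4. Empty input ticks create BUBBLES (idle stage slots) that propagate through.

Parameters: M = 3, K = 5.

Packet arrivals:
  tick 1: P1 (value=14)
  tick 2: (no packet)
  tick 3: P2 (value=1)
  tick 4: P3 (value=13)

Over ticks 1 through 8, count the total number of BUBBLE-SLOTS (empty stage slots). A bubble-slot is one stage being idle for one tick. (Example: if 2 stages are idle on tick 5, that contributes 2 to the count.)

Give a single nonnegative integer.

Tick 1: [PARSE:P1(v=14,ok=F), VALIDATE:-, TRANSFORM:-, EMIT:-] out:-; bubbles=3
Tick 2: [PARSE:-, VALIDATE:P1(v=14,ok=F), TRANSFORM:-, EMIT:-] out:-; bubbles=3
Tick 3: [PARSE:P2(v=1,ok=F), VALIDATE:-, TRANSFORM:P1(v=0,ok=F), EMIT:-] out:-; bubbles=2
Tick 4: [PARSE:P3(v=13,ok=F), VALIDATE:P2(v=1,ok=F), TRANSFORM:-, EMIT:P1(v=0,ok=F)] out:-; bubbles=1
Tick 5: [PARSE:-, VALIDATE:P3(v=13,ok=T), TRANSFORM:P2(v=0,ok=F), EMIT:-] out:P1(v=0); bubbles=2
Tick 6: [PARSE:-, VALIDATE:-, TRANSFORM:P3(v=65,ok=T), EMIT:P2(v=0,ok=F)] out:-; bubbles=2
Tick 7: [PARSE:-, VALIDATE:-, TRANSFORM:-, EMIT:P3(v=65,ok=T)] out:P2(v=0); bubbles=3
Tick 8: [PARSE:-, VALIDATE:-, TRANSFORM:-, EMIT:-] out:P3(v=65); bubbles=4
Total bubble-slots: 20

Answer: 20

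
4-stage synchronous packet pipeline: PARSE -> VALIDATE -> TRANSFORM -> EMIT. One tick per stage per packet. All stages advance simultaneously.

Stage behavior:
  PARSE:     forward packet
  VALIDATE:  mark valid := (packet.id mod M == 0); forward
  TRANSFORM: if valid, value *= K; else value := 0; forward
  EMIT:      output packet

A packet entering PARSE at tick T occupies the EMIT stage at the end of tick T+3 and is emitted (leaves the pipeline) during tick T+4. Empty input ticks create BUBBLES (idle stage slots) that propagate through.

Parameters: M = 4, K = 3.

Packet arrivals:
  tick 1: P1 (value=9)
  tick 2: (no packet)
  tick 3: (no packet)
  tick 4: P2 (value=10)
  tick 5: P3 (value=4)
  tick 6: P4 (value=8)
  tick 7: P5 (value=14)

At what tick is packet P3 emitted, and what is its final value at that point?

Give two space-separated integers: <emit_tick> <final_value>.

Tick 1: [PARSE:P1(v=9,ok=F), VALIDATE:-, TRANSFORM:-, EMIT:-] out:-; in:P1
Tick 2: [PARSE:-, VALIDATE:P1(v=9,ok=F), TRANSFORM:-, EMIT:-] out:-; in:-
Tick 3: [PARSE:-, VALIDATE:-, TRANSFORM:P1(v=0,ok=F), EMIT:-] out:-; in:-
Tick 4: [PARSE:P2(v=10,ok=F), VALIDATE:-, TRANSFORM:-, EMIT:P1(v=0,ok=F)] out:-; in:P2
Tick 5: [PARSE:P3(v=4,ok=F), VALIDATE:P2(v=10,ok=F), TRANSFORM:-, EMIT:-] out:P1(v=0); in:P3
Tick 6: [PARSE:P4(v=8,ok=F), VALIDATE:P3(v=4,ok=F), TRANSFORM:P2(v=0,ok=F), EMIT:-] out:-; in:P4
Tick 7: [PARSE:P5(v=14,ok=F), VALIDATE:P4(v=8,ok=T), TRANSFORM:P3(v=0,ok=F), EMIT:P2(v=0,ok=F)] out:-; in:P5
Tick 8: [PARSE:-, VALIDATE:P5(v=14,ok=F), TRANSFORM:P4(v=24,ok=T), EMIT:P3(v=0,ok=F)] out:P2(v=0); in:-
Tick 9: [PARSE:-, VALIDATE:-, TRANSFORM:P5(v=0,ok=F), EMIT:P4(v=24,ok=T)] out:P3(v=0); in:-
Tick 10: [PARSE:-, VALIDATE:-, TRANSFORM:-, EMIT:P5(v=0,ok=F)] out:P4(v=24); in:-
Tick 11: [PARSE:-, VALIDATE:-, TRANSFORM:-, EMIT:-] out:P5(v=0); in:-
P3: arrives tick 5, valid=False (id=3, id%4=3), emit tick 9, final value 0

Answer: 9 0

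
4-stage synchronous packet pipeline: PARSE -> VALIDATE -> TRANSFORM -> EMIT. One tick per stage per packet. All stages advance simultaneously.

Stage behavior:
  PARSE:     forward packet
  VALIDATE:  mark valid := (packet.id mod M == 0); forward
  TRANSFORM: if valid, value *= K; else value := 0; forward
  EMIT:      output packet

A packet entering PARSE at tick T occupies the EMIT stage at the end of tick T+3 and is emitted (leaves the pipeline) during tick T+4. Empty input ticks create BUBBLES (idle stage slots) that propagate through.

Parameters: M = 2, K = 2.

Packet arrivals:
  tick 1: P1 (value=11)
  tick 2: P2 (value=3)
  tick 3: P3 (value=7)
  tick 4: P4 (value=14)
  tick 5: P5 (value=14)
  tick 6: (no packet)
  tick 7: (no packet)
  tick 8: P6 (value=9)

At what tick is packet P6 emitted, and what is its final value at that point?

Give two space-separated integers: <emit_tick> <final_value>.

Tick 1: [PARSE:P1(v=11,ok=F), VALIDATE:-, TRANSFORM:-, EMIT:-] out:-; in:P1
Tick 2: [PARSE:P2(v=3,ok=F), VALIDATE:P1(v=11,ok=F), TRANSFORM:-, EMIT:-] out:-; in:P2
Tick 3: [PARSE:P3(v=7,ok=F), VALIDATE:P2(v=3,ok=T), TRANSFORM:P1(v=0,ok=F), EMIT:-] out:-; in:P3
Tick 4: [PARSE:P4(v=14,ok=F), VALIDATE:P3(v=7,ok=F), TRANSFORM:P2(v=6,ok=T), EMIT:P1(v=0,ok=F)] out:-; in:P4
Tick 5: [PARSE:P5(v=14,ok=F), VALIDATE:P4(v=14,ok=T), TRANSFORM:P3(v=0,ok=F), EMIT:P2(v=6,ok=T)] out:P1(v=0); in:P5
Tick 6: [PARSE:-, VALIDATE:P5(v=14,ok=F), TRANSFORM:P4(v=28,ok=T), EMIT:P3(v=0,ok=F)] out:P2(v=6); in:-
Tick 7: [PARSE:-, VALIDATE:-, TRANSFORM:P5(v=0,ok=F), EMIT:P4(v=28,ok=T)] out:P3(v=0); in:-
Tick 8: [PARSE:P6(v=9,ok=F), VALIDATE:-, TRANSFORM:-, EMIT:P5(v=0,ok=F)] out:P4(v=28); in:P6
Tick 9: [PARSE:-, VALIDATE:P6(v=9,ok=T), TRANSFORM:-, EMIT:-] out:P5(v=0); in:-
Tick 10: [PARSE:-, VALIDATE:-, TRANSFORM:P6(v=18,ok=T), EMIT:-] out:-; in:-
Tick 11: [PARSE:-, VALIDATE:-, TRANSFORM:-, EMIT:P6(v=18,ok=T)] out:-; in:-
Tick 12: [PARSE:-, VALIDATE:-, TRANSFORM:-, EMIT:-] out:P6(v=18); in:-
P6: arrives tick 8, valid=True (id=6, id%2=0), emit tick 12, final value 18

Answer: 12 18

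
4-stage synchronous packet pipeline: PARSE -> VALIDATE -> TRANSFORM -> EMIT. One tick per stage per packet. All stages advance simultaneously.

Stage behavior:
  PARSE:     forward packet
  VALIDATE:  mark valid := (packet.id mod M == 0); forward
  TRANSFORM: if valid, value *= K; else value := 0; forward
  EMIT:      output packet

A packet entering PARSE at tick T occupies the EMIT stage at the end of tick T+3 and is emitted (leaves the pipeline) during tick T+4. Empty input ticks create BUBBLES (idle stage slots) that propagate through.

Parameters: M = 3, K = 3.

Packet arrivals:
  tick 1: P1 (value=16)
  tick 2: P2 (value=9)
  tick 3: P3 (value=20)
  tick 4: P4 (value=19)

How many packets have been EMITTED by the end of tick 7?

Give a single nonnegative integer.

Tick 1: [PARSE:P1(v=16,ok=F), VALIDATE:-, TRANSFORM:-, EMIT:-] out:-; in:P1
Tick 2: [PARSE:P2(v=9,ok=F), VALIDATE:P1(v=16,ok=F), TRANSFORM:-, EMIT:-] out:-; in:P2
Tick 3: [PARSE:P3(v=20,ok=F), VALIDATE:P2(v=9,ok=F), TRANSFORM:P1(v=0,ok=F), EMIT:-] out:-; in:P3
Tick 4: [PARSE:P4(v=19,ok=F), VALIDATE:P3(v=20,ok=T), TRANSFORM:P2(v=0,ok=F), EMIT:P1(v=0,ok=F)] out:-; in:P4
Tick 5: [PARSE:-, VALIDATE:P4(v=19,ok=F), TRANSFORM:P3(v=60,ok=T), EMIT:P2(v=0,ok=F)] out:P1(v=0); in:-
Tick 6: [PARSE:-, VALIDATE:-, TRANSFORM:P4(v=0,ok=F), EMIT:P3(v=60,ok=T)] out:P2(v=0); in:-
Tick 7: [PARSE:-, VALIDATE:-, TRANSFORM:-, EMIT:P4(v=0,ok=F)] out:P3(v=60); in:-
Emitted by tick 7: ['P1', 'P2', 'P3']

Answer: 3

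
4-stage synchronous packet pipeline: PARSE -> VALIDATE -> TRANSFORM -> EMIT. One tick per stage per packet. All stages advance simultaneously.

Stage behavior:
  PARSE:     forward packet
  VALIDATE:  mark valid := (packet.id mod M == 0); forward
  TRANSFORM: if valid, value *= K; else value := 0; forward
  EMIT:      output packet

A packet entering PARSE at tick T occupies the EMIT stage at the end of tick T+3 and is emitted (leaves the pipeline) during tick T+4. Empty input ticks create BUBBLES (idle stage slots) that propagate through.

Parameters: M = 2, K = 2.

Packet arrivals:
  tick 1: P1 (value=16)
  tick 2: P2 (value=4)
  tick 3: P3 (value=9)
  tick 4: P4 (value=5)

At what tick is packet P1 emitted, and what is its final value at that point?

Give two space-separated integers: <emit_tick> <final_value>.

Answer: 5 0

Derivation:
Tick 1: [PARSE:P1(v=16,ok=F), VALIDATE:-, TRANSFORM:-, EMIT:-] out:-; in:P1
Tick 2: [PARSE:P2(v=4,ok=F), VALIDATE:P1(v=16,ok=F), TRANSFORM:-, EMIT:-] out:-; in:P2
Tick 3: [PARSE:P3(v=9,ok=F), VALIDATE:P2(v=4,ok=T), TRANSFORM:P1(v=0,ok=F), EMIT:-] out:-; in:P3
Tick 4: [PARSE:P4(v=5,ok=F), VALIDATE:P3(v=9,ok=F), TRANSFORM:P2(v=8,ok=T), EMIT:P1(v=0,ok=F)] out:-; in:P4
Tick 5: [PARSE:-, VALIDATE:P4(v=5,ok=T), TRANSFORM:P3(v=0,ok=F), EMIT:P2(v=8,ok=T)] out:P1(v=0); in:-
Tick 6: [PARSE:-, VALIDATE:-, TRANSFORM:P4(v=10,ok=T), EMIT:P3(v=0,ok=F)] out:P2(v=8); in:-
Tick 7: [PARSE:-, VALIDATE:-, TRANSFORM:-, EMIT:P4(v=10,ok=T)] out:P3(v=0); in:-
Tick 8: [PARSE:-, VALIDATE:-, TRANSFORM:-, EMIT:-] out:P4(v=10); in:-
P1: arrives tick 1, valid=False (id=1, id%2=1), emit tick 5, final value 0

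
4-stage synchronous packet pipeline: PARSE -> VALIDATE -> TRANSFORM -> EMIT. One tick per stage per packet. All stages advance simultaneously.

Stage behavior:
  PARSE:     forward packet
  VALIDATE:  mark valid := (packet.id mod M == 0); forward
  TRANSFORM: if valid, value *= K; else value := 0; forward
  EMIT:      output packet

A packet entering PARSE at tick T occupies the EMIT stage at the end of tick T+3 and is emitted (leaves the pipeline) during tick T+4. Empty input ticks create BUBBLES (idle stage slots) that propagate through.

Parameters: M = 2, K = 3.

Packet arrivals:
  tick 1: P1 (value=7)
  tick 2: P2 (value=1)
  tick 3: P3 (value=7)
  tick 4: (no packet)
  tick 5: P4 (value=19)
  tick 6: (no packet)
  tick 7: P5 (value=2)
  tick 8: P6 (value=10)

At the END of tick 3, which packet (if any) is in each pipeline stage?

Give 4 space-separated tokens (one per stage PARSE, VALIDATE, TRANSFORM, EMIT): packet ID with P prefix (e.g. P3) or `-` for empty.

Answer: P3 P2 P1 -

Derivation:
Tick 1: [PARSE:P1(v=7,ok=F), VALIDATE:-, TRANSFORM:-, EMIT:-] out:-; in:P1
Tick 2: [PARSE:P2(v=1,ok=F), VALIDATE:P1(v=7,ok=F), TRANSFORM:-, EMIT:-] out:-; in:P2
Tick 3: [PARSE:P3(v=7,ok=F), VALIDATE:P2(v=1,ok=T), TRANSFORM:P1(v=0,ok=F), EMIT:-] out:-; in:P3
At end of tick 3: ['P3', 'P2', 'P1', '-']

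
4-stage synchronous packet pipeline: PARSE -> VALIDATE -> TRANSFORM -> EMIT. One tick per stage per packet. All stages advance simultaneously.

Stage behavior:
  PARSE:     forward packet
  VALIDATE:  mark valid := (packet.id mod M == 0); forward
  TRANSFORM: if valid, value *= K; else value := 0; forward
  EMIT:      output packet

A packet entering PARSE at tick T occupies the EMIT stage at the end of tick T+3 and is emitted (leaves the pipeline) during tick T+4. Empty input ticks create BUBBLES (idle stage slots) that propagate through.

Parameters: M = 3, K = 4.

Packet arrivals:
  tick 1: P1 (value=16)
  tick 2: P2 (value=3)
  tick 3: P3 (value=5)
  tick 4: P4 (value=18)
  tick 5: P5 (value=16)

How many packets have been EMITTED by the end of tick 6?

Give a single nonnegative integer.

Answer: 2

Derivation:
Tick 1: [PARSE:P1(v=16,ok=F), VALIDATE:-, TRANSFORM:-, EMIT:-] out:-; in:P1
Tick 2: [PARSE:P2(v=3,ok=F), VALIDATE:P1(v=16,ok=F), TRANSFORM:-, EMIT:-] out:-; in:P2
Tick 3: [PARSE:P3(v=5,ok=F), VALIDATE:P2(v=3,ok=F), TRANSFORM:P1(v=0,ok=F), EMIT:-] out:-; in:P3
Tick 4: [PARSE:P4(v=18,ok=F), VALIDATE:P3(v=5,ok=T), TRANSFORM:P2(v=0,ok=F), EMIT:P1(v=0,ok=F)] out:-; in:P4
Tick 5: [PARSE:P5(v=16,ok=F), VALIDATE:P4(v=18,ok=F), TRANSFORM:P3(v=20,ok=T), EMIT:P2(v=0,ok=F)] out:P1(v=0); in:P5
Tick 6: [PARSE:-, VALIDATE:P5(v=16,ok=F), TRANSFORM:P4(v=0,ok=F), EMIT:P3(v=20,ok=T)] out:P2(v=0); in:-
Emitted by tick 6: ['P1', 'P2']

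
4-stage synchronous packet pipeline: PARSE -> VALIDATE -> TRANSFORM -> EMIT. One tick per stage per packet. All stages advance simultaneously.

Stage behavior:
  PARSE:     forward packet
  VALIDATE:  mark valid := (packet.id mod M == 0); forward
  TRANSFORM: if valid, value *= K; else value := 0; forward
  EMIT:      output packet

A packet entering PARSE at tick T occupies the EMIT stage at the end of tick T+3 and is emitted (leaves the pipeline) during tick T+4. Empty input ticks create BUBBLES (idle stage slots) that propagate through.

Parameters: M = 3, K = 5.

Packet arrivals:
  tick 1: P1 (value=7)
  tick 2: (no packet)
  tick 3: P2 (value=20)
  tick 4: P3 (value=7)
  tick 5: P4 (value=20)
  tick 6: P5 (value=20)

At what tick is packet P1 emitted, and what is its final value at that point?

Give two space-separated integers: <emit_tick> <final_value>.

Answer: 5 0

Derivation:
Tick 1: [PARSE:P1(v=7,ok=F), VALIDATE:-, TRANSFORM:-, EMIT:-] out:-; in:P1
Tick 2: [PARSE:-, VALIDATE:P1(v=7,ok=F), TRANSFORM:-, EMIT:-] out:-; in:-
Tick 3: [PARSE:P2(v=20,ok=F), VALIDATE:-, TRANSFORM:P1(v=0,ok=F), EMIT:-] out:-; in:P2
Tick 4: [PARSE:P3(v=7,ok=F), VALIDATE:P2(v=20,ok=F), TRANSFORM:-, EMIT:P1(v=0,ok=F)] out:-; in:P3
Tick 5: [PARSE:P4(v=20,ok=F), VALIDATE:P3(v=7,ok=T), TRANSFORM:P2(v=0,ok=F), EMIT:-] out:P1(v=0); in:P4
Tick 6: [PARSE:P5(v=20,ok=F), VALIDATE:P4(v=20,ok=F), TRANSFORM:P3(v=35,ok=T), EMIT:P2(v=0,ok=F)] out:-; in:P5
Tick 7: [PARSE:-, VALIDATE:P5(v=20,ok=F), TRANSFORM:P4(v=0,ok=F), EMIT:P3(v=35,ok=T)] out:P2(v=0); in:-
Tick 8: [PARSE:-, VALIDATE:-, TRANSFORM:P5(v=0,ok=F), EMIT:P4(v=0,ok=F)] out:P3(v=35); in:-
Tick 9: [PARSE:-, VALIDATE:-, TRANSFORM:-, EMIT:P5(v=0,ok=F)] out:P4(v=0); in:-
Tick 10: [PARSE:-, VALIDATE:-, TRANSFORM:-, EMIT:-] out:P5(v=0); in:-
P1: arrives tick 1, valid=False (id=1, id%3=1), emit tick 5, final value 0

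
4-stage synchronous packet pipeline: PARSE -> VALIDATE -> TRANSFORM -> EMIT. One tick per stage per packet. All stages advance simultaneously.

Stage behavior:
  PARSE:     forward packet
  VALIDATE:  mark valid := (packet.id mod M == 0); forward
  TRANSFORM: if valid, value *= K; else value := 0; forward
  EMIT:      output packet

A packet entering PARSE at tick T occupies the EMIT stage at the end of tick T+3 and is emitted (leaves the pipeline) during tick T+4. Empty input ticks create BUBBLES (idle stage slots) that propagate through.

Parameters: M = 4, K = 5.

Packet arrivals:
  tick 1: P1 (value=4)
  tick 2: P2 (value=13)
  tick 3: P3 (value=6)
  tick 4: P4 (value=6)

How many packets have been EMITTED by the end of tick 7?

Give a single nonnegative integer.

Answer: 3

Derivation:
Tick 1: [PARSE:P1(v=4,ok=F), VALIDATE:-, TRANSFORM:-, EMIT:-] out:-; in:P1
Tick 2: [PARSE:P2(v=13,ok=F), VALIDATE:P1(v=4,ok=F), TRANSFORM:-, EMIT:-] out:-; in:P2
Tick 3: [PARSE:P3(v=6,ok=F), VALIDATE:P2(v=13,ok=F), TRANSFORM:P1(v=0,ok=F), EMIT:-] out:-; in:P3
Tick 4: [PARSE:P4(v=6,ok=F), VALIDATE:P3(v=6,ok=F), TRANSFORM:P2(v=0,ok=F), EMIT:P1(v=0,ok=F)] out:-; in:P4
Tick 5: [PARSE:-, VALIDATE:P4(v=6,ok=T), TRANSFORM:P3(v=0,ok=F), EMIT:P2(v=0,ok=F)] out:P1(v=0); in:-
Tick 6: [PARSE:-, VALIDATE:-, TRANSFORM:P4(v=30,ok=T), EMIT:P3(v=0,ok=F)] out:P2(v=0); in:-
Tick 7: [PARSE:-, VALIDATE:-, TRANSFORM:-, EMIT:P4(v=30,ok=T)] out:P3(v=0); in:-
Emitted by tick 7: ['P1', 'P2', 'P3']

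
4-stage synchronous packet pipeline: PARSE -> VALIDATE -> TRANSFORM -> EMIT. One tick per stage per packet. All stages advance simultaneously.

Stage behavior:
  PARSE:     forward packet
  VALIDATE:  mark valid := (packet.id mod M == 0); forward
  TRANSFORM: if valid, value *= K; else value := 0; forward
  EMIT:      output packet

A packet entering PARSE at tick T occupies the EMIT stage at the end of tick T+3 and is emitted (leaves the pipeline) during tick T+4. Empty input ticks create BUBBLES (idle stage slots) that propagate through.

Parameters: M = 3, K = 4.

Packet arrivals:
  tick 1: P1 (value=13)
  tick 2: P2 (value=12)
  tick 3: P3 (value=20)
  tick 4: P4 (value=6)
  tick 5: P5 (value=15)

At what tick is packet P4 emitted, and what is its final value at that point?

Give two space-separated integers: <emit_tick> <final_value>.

Answer: 8 0

Derivation:
Tick 1: [PARSE:P1(v=13,ok=F), VALIDATE:-, TRANSFORM:-, EMIT:-] out:-; in:P1
Tick 2: [PARSE:P2(v=12,ok=F), VALIDATE:P1(v=13,ok=F), TRANSFORM:-, EMIT:-] out:-; in:P2
Tick 3: [PARSE:P3(v=20,ok=F), VALIDATE:P2(v=12,ok=F), TRANSFORM:P1(v=0,ok=F), EMIT:-] out:-; in:P3
Tick 4: [PARSE:P4(v=6,ok=F), VALIDATE:P3(v=20,ok=T), TRANSFORM:P2(v=0,ok=F), EMIT:P1(v=0,ok=F)] out:-; in:P4
Tick 5: [PARSE:P5(v=15,ok=F), VALIDATE:P4(v=6,ok=F), TRANSFORM:P3(v=80,ok=T), EMIT:P2(v=0,ok=F)] out:P1(v=0); in:P5
Tick 6: [PARSE:-, VALIDATE:P5(v=15,ok=F), TRANSFORM:P4(v=0,ok=F), EMIT:P3(v=80,ok=T)] out:P2(v=0); in:-
Tick 7: [PARSE:-, VALIDATE:-, TRANSFORM:P5(v=0,ok=F), EMIT:P4(v=0,ok=F)] out:P3(v=80); in:-
Tick 8: [PARSE:-, VALIDATE:-, TRANSFORM:-, EMIT:P5(v=0,ok=F)] out:P4(v=0); in:-
Tick 9: [PARSE:-, VALIDATE:-, TRANSFORM:-, EMIT:-] out:P5(v=0); in:-
P4: arrives tick 4, valid=False (id=4, id%3=1), emit tick 8, final value 0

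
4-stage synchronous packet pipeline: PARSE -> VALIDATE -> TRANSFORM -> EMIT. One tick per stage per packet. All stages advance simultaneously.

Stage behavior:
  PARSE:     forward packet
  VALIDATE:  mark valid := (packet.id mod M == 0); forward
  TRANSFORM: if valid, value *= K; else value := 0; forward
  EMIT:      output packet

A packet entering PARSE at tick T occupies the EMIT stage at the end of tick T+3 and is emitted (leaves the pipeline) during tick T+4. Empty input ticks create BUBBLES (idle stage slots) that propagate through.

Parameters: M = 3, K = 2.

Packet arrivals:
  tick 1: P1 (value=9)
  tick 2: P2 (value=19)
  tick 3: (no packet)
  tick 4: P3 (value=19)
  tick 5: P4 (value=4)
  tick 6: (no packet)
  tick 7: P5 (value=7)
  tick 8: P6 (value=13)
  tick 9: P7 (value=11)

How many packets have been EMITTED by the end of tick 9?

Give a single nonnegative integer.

Tick 1: [PARSE:P1(v=9,ok=F), VALIDATE:-, TRANSFORM:-, EMIT:-] out:-; in:P1
Tick 2: [PARSE:P2(v=19,ok=F), VALIDATE:P1(v=9,ok=F), TRANSFORM:-, EMIT:-] out:-; in:P2
Tick 3: [PARSE:-, VALIDATE:P2(v=19,ok=F), TRANSFORM:P1(v=0,ok=F), EMIT:-] out:-; in:-
Tick 4: [PARSE:P3(v=19,ok=F), VALIDATE:-, TRANSFORM:P2(v=0,ok=F), EMIT:P1(v=0,ok=F)] out:-; in:P3
Tick 5: [PARSE:P4(v=4,ok=F), VALIDATE:P3(v=19,ok=T), TRANSFORM:-, EMIT:P2(v=0,ok=F)] out:P1(v=0); in:P4
Tick 6: [PARSE:-, VALIDATE:P4(v=4,ok=F), TRANSFORM:P3(v=38,ok=T), EMIT:-] out:P2(v=0); in:-
Tick 7: [PARSE:P5(v=7,ok=F), VALIDATE:-, TRANSFORM:P4(v=0,ok=F), EMIT:P3(v=38,ok=T)] out:-; in:P5
Tick 8: [PARSE:P6(v=13,ok=F), VALIDATE:P5(v=7,ok=F), TRANSFORM:-, EMIT:P4(v=0,ok=F)] out:P3(v=38); in:P6
Tick 9: [PARSE:P7(v=11,ok=F), VALIDATE:P6(v=13,ok=T), TRANSFORM:P5(v=0,ok=F), EMIT:-] out:P4(v=0); in:P7
Emitted by tick 9: ['P1', 'P2', 'P3', 'P4']

Answer: 4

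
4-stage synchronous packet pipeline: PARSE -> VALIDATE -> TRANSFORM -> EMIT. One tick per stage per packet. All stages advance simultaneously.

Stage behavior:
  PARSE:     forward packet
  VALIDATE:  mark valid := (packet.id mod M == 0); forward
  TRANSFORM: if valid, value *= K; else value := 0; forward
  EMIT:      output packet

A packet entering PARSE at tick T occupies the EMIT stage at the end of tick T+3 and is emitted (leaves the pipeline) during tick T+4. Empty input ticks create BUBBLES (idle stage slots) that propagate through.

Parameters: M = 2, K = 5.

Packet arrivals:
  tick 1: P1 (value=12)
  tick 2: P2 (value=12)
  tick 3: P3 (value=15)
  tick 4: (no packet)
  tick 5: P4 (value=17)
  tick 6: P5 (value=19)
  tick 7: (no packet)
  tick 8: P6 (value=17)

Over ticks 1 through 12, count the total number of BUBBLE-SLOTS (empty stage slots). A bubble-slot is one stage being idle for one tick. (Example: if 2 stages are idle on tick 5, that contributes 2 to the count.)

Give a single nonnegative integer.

Tick 1: [PARSE:P1(v=12,ok=F), VALIDATE:-, TRANSFORM:-, EMIT:-] out:-; bubbles=3
Tick 2: [PARSE:P2(v=12,ok=F), VALIDATE:P1(v=12,ok=F), TRANSFORM:-, EMIT:-] out:-; bubbles=2
Tick 3: [PARSE:P3(v=15,ok=F), VALIDATE:P2(v=12,ok=T), TRANSFORM:P1(v=0,ok=F), EMIT:-] out:-; bubbles=1
Tick 4: [PARSE:-, VALIDATE:P3(v=15,ok=F), TRANSFORM:P2(v=60,ok=T), EMIT:P1(v=0,ok=F)] out:-; bubbles=1
Tick 5: [PARSE:P4(v=17,ok=F), VALIDATE:-, TRANSFORM:P3(v=0,ok=F), EMIT:P2(v=60,ok=T)] out:P1(v=0); bubbles=1
Tick 6: [PARSE:P5(v=19,ok=F), VALIDATE:P4(v=17,ok=T), TRANSFORM:-, EMIT:P3(v=0,ok=F)] out:P2(v=60); bubbles=1
Tick 7: [PARSE:-, VALIDATE:P5(v=19,ok=F), TRANSFORM:P4(v=85,ok=T), EMIT:-] out:P3(v=0); bubbles=2
Tick 8: [PARSE:P6(v=17,ok=F), VALIDATE:-, TRANSFORM:P5(v=0,ok=F), EMIT:P4(v=85,ok=T)] out:-; bubbles=1
Tick 9: [PARSE:-, VALIDATE:P6(v=17,ok=T), TRANSFORM:-, EMIT:P5(v=0,ok=F)] out:P4(v=85); bubbles=2
Tick 10: [PARSE:-, VALIDATE:-, TRANSFORM:P6(v=85,ok=T), EMIT:-] out:P5(v=0); bubbles=3
Tick 11: [PARSE:-, VALIDATE:-, TRANSFORM:-, EMIT:P6(v=85,ok=T)] out:-; bubbles=3
Tick 12: [PARSE:-, VALIDATE:-, TRANSFORM:-, EMIT:-] out:P6(v=85); bubbles=4
Total bubble-slots: 24

Answer: 24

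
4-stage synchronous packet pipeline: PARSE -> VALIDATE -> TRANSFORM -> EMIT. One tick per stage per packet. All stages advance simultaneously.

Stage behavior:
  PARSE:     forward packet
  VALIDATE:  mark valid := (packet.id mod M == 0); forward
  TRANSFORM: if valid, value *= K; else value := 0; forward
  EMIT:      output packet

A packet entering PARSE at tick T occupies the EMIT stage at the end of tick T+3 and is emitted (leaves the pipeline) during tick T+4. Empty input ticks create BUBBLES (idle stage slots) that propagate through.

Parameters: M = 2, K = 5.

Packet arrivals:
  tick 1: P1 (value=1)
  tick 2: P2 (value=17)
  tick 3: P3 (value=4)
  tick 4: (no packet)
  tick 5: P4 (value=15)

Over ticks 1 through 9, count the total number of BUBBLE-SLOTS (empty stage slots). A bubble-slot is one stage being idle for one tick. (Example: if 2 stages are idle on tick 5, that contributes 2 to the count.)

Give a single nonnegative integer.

Tick 1: [PARSE:P1(v=1,ok=F), VALIDATE:-, TRANSFORM:-, EMIT:-] out:-; bubbles=3
Tick 2: [PARSE:P2(v=17,ok=F), VALIDATE:P1(v=1,ok=F), TRANSFORM:-, EMIT:-] out:-; bubbles=2
Tick 3: [PARSE:P3(v=4,ok=F), VALIDATE:P2(v=17,ok=T), TRANSFORM:P1(v=0,ok=F), EMIT:-] out:-; bubbles=1
Tick 4: [PARSE:-, VALIDATE:P3(v=4,ok=F), TRANSFORM:P2(v=85,ok=T), EMIT:P1(v=0,ok=F)] out:-; bubbles=1
Tick 5: [PARSE:P4(v=15,ok=F), VALIDATE:-, TRANSFORM:P3(v=0,ok=F), EMIT:P2(v=85,ok=T)] out:P1(v=0); bubbles=1
Tick 6: [PARSE:-, VALIDATE:P4(v=15,ok=T), TRANSFORM:-, EMIT:P3(v=0,ok=F)] out:P2(v=85); bubbles=2
Tick 7: [PARSE:-, VALIDATE:-, TRANSFORM:P4(v=75,ok=T), EMIT:-] out:P3(v=0); bubbles=3
Tick 8: [PARSE:-, VALIDATE:-, TRANSFORM:-, EMIT:P4(v=75,ok=T)] out:-; bubbles=3
Tick 9: [PARSE:-, VALIDATE:-, TRANSFORM:-, EMIT:-] out:P4(v=75); bubbles=4
Total bubble-slots: 20

Answer: 20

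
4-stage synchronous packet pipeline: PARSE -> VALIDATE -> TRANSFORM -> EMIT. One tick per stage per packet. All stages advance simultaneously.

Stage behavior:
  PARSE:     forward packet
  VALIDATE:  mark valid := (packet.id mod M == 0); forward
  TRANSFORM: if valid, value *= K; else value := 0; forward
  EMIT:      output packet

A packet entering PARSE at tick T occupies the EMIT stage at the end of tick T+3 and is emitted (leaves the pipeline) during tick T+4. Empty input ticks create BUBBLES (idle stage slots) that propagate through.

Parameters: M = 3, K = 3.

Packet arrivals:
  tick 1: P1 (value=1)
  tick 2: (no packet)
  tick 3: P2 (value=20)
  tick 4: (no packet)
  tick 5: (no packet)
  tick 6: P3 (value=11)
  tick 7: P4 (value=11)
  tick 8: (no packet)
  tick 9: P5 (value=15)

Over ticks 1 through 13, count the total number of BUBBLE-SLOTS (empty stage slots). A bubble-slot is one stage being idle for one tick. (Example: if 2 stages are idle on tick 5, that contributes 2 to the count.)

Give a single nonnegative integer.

Tick 1: [PARSE:P1(v=1,ok=F), VALIDATE:-, TRANSFORM:-, EMIT:-] out:-; bubbles=3
Tick 2: [PARSE:-, VALIDATE:P1(v=1,ok=F), TRANSFORM:-, EMIT:-] out:-; bubbles=3
Tick 3: [PARSE:P2(v=20,ok=F), VALIDATE:-, TRANSFORM:P1(v=0,ok=F), EMIT:-] out:-; bubbles=2
Tick 4: [PARSE:-, VALIDATE:P2(v=20,ok=F), TRANSFORM:-, EMIT:P1(v=0,ok=F)] out:-; bubbles=2
Tick 5: [PARSE:-, VALIDATE:-, TRANSFORM:P2(v=0,ok=F), EMIT:-] out:P1(v=0); bubbles=3
Tick 6: [PARSE:P3(v=11,ok=F), VALIDATE:-, TRANSFORM:-, EMIT:P2(v=0,ok=F)] out:-; bubbles=2
Tick 7: [PARSE:P4(v=11,ok=F), VALIDATE:P3(v=11,ok=T), TRANSFORM:-, EMIT:-] out:P2(v=0); bubbles=2
Tick 8: [PARSE:-, VALIDATE:P4(v=11,ok=F), TRANSFORM:P3(v=33,ok=T), EMIT:-] out:-; bubbles=2
Tick 9: [PARSE:P5(v=15,ok=F), VALIDATE:-, TRANSFORM:P4(v=0,ok=F), EMIT:P3(v=33,ok=T)] out:-; bubbles=1
Tick 10: [PARSE:-, VALIDATE:P5(v=15,ok=F), TRANSFORM:-, EMIT:P4(v=0,ok=F)] out:P3(v=33); bubbles=2
Tick 11: [PARSE:-, VALIDATE:-, TRANSFORM:P5(v=0,ok=F), EMIT:-] out:P4(v=0); bubbles=3
Tick 12: [PARSE:-, VALIDATE:-, TRANSFORM:-, EMIT:P5(v=0,ok=F)] out:-; bubbles=3
Tick 13: [PARSE:-, VALIDATE:-, TRANSFORM:-, EMIT:-] out:P5(v=0); bubbles=4
Total bubble-slots: 32

Answer: 32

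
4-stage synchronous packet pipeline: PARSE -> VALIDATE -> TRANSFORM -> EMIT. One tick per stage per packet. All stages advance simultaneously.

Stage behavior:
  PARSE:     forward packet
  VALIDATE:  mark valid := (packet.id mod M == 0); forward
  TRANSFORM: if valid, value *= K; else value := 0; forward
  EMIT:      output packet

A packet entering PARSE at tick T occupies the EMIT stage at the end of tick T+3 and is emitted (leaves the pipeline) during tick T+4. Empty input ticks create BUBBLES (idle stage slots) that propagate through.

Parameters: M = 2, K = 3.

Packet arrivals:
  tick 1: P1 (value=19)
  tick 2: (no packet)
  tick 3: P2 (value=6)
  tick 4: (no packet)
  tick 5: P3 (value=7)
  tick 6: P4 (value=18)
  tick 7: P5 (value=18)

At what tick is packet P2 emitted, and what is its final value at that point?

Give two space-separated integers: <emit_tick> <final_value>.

Tick 1: [PARSE:P1(v=19,ok=F), VALIDATE:-, TRANSFORM:-, EMIT:-] out:-; in:P1
Tick 2: [PARSE:-, VALIDATE:P1(v=19,ok=F), TRANSFORM:-, EMIT:-] out:-; in:-
Tick 3: [PARSE:P2(v=6,ok=F), VALIDATE:-, TRANSFORM:P1(v=0,ok=F), EMIT:-] out:-; in:P2
Tick 4: [PARSE:-, VALIDATE:P2(v=6,ok=T), TRANSFORM:-, EMIT:P1(v=0,ok=F)] out:-; in:-
Tick 5: [PARSE:P3(v=7,ok=F), VALIDATE:-, TRANSFORM:P2(v=18,ok=T), EMIT:-] out:P1(v=0); in:P3
Tick 6: [PARSE:P4(v=18,ok=F), VALIDATE:P3(v=7,ok=F), TRANSFORM:-, EMIT:P2(v=18,ok=T)] out:-; in:P4
Tick 7: [PARSE:P5(v=18,ok=F), VALIDATE:P4(v=18,ok=T), TRANSFORM:P3(v=0,ok=F), EMIT:-] out:P2(v=18); in:P5
Tick 8: [PARSE:-, VALIDATE:P5(v=18,ok=F), TRANSFORM:P4(v=54,ok=T), EMIT:P3(v=0,ok=F)] out:-; in:-
Tick 9: [PARSE:-, VALIDATE:-, TRANSFORM:P5(v=0,ok=F), EMIT:P4(v=54,ok=T)] out:P3(v=0); in:-
Tick 10: [PARSE:-, VALIDATE:-, TRANSFORM:-, EMIT:P5(v=0,ok=F)] out:P4(v=54); in:-
Tick 11: [PARSE:-, VALIDATE:-, TRANSFORM:-, EMIT:-] out:P5(v=0); in:-
P2: arrives tick 3, valid=True (id=2, id%2=0), emit tick 7, final value 18

Answer: 7 18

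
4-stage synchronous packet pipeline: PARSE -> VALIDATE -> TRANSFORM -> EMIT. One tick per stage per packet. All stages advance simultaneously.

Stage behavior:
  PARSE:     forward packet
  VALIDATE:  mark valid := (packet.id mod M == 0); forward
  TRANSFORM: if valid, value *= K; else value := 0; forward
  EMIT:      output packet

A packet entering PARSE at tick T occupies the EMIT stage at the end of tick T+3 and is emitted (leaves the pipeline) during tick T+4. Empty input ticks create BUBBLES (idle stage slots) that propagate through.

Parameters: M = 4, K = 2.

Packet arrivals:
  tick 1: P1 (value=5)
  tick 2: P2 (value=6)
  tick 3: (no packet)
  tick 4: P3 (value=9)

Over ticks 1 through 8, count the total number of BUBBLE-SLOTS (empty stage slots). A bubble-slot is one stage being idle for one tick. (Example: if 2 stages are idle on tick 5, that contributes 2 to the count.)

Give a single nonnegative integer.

Answer: 20

Derivation:
Tick 1: [PARSE:P1(v=5,ok=F), VALIDATE:-, TRANSFORM:-, EMIT:-] out:-; bubbles=3
Tick 2: [PARSE:P2(v=6,ok=F), VALIDATE:P1(v=5,ok=F), TRANSFORM:-, EMIT:-] out:-; bubbles=2
Tick 3: [PARSE:-, VALIDATE:P2(v=6,ok=F), TRANSFORM:P1(v=0,ok=F), EMIT:-] out:-; bubbles=2
Tick 4: [PARSE:P3(v=9,ok=F), VALIDATE:-, TRANSFORM:P2(v=0,ok=F), EMIT:P1(v=0,ok=F)] out:-; bubbles=1
Tick 5: [PARSE:-, VALIDATE:P3(v=9,ok=F), TRANSFORM:-, EMIT:P2(v=0,ok=F)] out:P1(v=0); bubbles=2
Tick 6: [PARSE:-, VALIDATE:-, TRANSFORM:P3(v=0,ok=F), EMIT:-] out:P2(v=0); bubbles=3
Tick 7: [PARSE:-, VALIDATE:-, TRANSFORM:-, EMIT:P3(v=0,ok=F)] out:-; bubbles=3
Tick 8: [PARSE:-, VALIDATE:-, TRANSFORM:-, EMIT:-] out:P3(v=0); bubbles=4
Total bubble-slots: 20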